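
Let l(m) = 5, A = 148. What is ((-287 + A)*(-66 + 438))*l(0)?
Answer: -258540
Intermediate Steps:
((-287 + A)*(-66 + 438))*l(0) = ((-287 + 148)*(-66 + 438))*5 = -139*372*5 = -51708*5 = -258540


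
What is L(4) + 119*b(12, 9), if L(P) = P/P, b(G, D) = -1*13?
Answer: -1546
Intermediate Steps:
b(G, D) = -13
L(P) = 1
L(4) + 119*b(12, 9) = 1 + 119*(-13) = 1 - 1547 = -1546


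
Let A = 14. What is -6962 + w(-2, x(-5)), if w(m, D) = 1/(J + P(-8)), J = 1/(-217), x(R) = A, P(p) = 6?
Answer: -9057345/1301 ≈ -6961.8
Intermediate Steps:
x(R) = 14
J = -1/217 ≈ -0.0046083
w(m, D) = 217/1301 (w(m, D) = 1/(-1/217 + 6) = 1/(1301/217) = 217/1301)
-6962 + w(-2, x(-5)) = -6962 + 217/1301 = -9057345/1301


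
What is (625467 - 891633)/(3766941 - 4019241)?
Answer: 44361/42050 ≈ 1.0550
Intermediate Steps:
(625467 - 891633)/(3766941 - 4019241) = -266166/(-252300) = -266166*(-1/252300) = 44361/42050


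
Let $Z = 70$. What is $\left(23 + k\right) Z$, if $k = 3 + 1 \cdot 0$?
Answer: $1820$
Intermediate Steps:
$k = 3$ ($k = 3 + 0 = 3$)
$\left(23 + k\right) Z = \left(23 + 3\right) 70 = 26 \cdot 70 = 1820$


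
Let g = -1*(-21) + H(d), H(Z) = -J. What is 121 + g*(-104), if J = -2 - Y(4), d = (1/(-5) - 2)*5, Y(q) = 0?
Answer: -2271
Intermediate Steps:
d = -11 (d = (-1/5 - 2)*5 = -11/5*5 = -11)
J = -2 (J = -2 - 1*0 = -2 + 0 = -2)
H(Z) = 2 (H(Z) = -1*(-2) = 2)
g = 23 (g = -1*(-21) + 2 = 21 + 2 = 23)
121 + g*(-104) = 121 + 23*(-104) = 121 - 2392 = -2271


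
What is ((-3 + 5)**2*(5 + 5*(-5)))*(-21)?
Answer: 1680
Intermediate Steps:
((-3 + 5)**2*(5 + 5*(-5)))*(-21) = (2**2*(5 - 25))*(-21) = (4*(-20))*(-21) = -80*(-21) = 1680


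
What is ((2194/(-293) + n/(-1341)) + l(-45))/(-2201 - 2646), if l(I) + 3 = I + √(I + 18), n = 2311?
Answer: 22479101/1904449311 - 3*I*√3/4847 ≈ 0.011803 - 0.001072*I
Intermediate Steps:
l(I) = -3 + I + √(18 + I) (l(I) = -3 + (I + √(I + 18)) = -3 + (I + √(18 + I)) = -3 + I + √(18 + I))
((2194/(-293) + n/(-1341)) + l(-45))/(-2201 - 2646) = ((2194/(-293) + 2311/(-1341)) + (-3 - 45 + √(18 - 45)))/(-2201 - 2646) = ((2194*(-1/293) + 2311*(-1/1341)) + (-3 - 45 + √(-27)))/(-4847) = ((-2194/293 - 2311/1341) + (-3 - 45 + 3*I*√3))*(-1/4847) = (-3619277/392913 + (-48 + 3*I*√3))*(-1/4847) = (-22479101/392913 + 3*I*√3)*(-1/4847) = 22479101/1904449311 - 3*I*√3/4847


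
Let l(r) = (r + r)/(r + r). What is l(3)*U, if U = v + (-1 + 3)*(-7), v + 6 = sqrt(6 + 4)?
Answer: -20 + sqrt(10) ≈ -16.838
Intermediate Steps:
v = -6 + sqrt(10) (v = -6 + sqrt(6 + 4) = -6 + sqrt(10) ≈ -2.8377)
l(r) = 1 (l(r) = (2*r)/((2*r)) = (2*r)*(1/(2*r)) = 1)
U = -20 + sqrt(10) (U = (-6 + sqrt(10)) + (-1 + 3)*(-7) = (-6 + sqrt(10)) + 2*(-7) = (-6 + sqrt(10)) - 14 = -20 + sqrt(10) ≈ -16.838)
l(3)*U = 1*(-20 + sqrt(10)) = -20 + sqrt(10)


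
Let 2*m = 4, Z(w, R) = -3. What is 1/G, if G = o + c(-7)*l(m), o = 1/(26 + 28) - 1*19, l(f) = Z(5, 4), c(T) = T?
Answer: 54/109 ≈ 0.49541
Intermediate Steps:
m = 2 (m = (1/2)*4 = 2)
l(f) = -3
o = -1025/54 (o = 1/54 - 19 = -1025/54 ≈ -18.981)
G = 109/54 (G = -1025/54 - 7*(-3) = -1025/54 + 21 = 109/54 ≈ 2.0185)
1/G = 1/(109/54) = 54/109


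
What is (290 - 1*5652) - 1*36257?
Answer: -41619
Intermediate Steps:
(290 - 1*5652) - 1*36257 = (290 - 5652) - 36257 = -5362 - 36257 = -41619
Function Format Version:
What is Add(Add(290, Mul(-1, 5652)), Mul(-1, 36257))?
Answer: -41619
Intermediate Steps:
Add(Add(290, Mul(-1, 5652)), Mul(-1, 36257)) = Add(Add(290, -5652), -36257) = Add(-5362, -36257) = -41619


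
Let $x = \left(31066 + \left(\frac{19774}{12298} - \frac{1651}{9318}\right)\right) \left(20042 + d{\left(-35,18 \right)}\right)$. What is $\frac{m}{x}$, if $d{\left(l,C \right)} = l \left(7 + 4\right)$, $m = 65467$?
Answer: $\frac{341002021854}{3180951812984573} \approx 0.0001072$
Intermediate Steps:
$d{\left(l,C \right)} = 11 l$ ($d{\left(l,C \right)} = l 11 = 11 l$)
$x = \frac{3180951812984573}{5208762}$ ($x = \left(31066 + \left(\frac{19774}{12298} - \frac{1651}{9318}\right)\right) \left(20042 + 11 \left(-35\right)\right) = \left(31066 + \left(19774 \cdot \frac{1}{12298} - \frac{1651}{9318}\right)\right) \left(20042 - 385\right) = \left(31066 + \left(\frac{9887}{6149} - \frac{1651}{9318}\right)\right) 19657 = \left(31066 + \frac{81975067}{57296382}\right) 19657 = \frac{1780051378279}{57296382} \cdot 19657 = \frac{3180951812984573}{5208762} \approx 6.1069 \cdot 10^{8}$)
$\frac{m}{x} = \frac{65467}{\frac{3180951812984573}{5208762}} = 65467 \cdot \frac{5208762}{3180951812984573} = \frac{341002021854}{3180951812984573}$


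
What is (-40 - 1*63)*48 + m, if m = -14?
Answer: -4958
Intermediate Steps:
(-40 - 1*63)*48 + m = (-40 - 1*63)*48 - 14 = (-40 - 63)*48 - 14 = -103*48 - 14 = -4944 - 14 = -4958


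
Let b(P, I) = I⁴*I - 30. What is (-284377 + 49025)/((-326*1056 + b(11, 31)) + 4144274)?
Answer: -235352/32429139 ≈ -0.0072574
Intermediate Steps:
b(P, I) = -30 + I⁵ (b(P, I) = I⁵ - 30 = -30 + I⁵)
(-284377 + 49025)/((-326*1056 + b(11, 31)) + 4144274) = (-284377 + 49025)/((-326*1056 + (-30 + 31⁵)) + 4144274) = -235352/((-344256 + (-30 + 28629151)) + 4144274) = -235352/((-344256 + 28629121) + 4144274) = -235352/(28284865 + 4144274) = -235352/32429139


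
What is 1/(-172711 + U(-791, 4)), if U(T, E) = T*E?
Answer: -1/175875 ≈ -5.6859e-6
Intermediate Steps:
U(T, E) = E*T
1/(-172711 + U(-791, 4)) = 1/(-172711 + 4*(-791)) = 1/(-172711 - 3164) = 1/(-175875) = -1/175875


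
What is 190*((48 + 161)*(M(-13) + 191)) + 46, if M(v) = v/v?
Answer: 7624366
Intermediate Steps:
M(v) = 1
190*((48 + 161)*(M(-13) + 191)) + 46 = 190*((48 + 161)*(1 + 191)) + 46 = 190*(209*192) + 46 = 190*40128 + 46 = 7624320 + 46 = 7624366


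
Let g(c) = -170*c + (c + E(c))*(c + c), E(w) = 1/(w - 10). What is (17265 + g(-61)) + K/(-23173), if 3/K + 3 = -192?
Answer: 3751437228376/106943395 ≈ 35079.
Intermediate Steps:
K = -1/65 (K = 3/(-3 - 192) = 3/(-195) = 3*(-1/195) = -1/65 ≈ -0.015385)
E(w) = 1/(-10 + w)
g(c) = -170*c + 2*c*(c + 1/(-10 + c)) (g(c) = -170*c + (c + 1/(-10 + c))*(c + c) = -170*c + (c + 1/(-10 + c))*(2*c) = -170*c + 2*c*(c + 1/(-10 + c)))
(17265 + g(-61)) + K/(-23173) = (17265 + 2*(-61)*(1 + (-85 - 61)*(-10 - 61))/(-10 - 61)) - 1/65/(-23173) = (17265 + 2*(-61)*(1 - 146*(-71))/(-71)) - 1/65*(-1/23173) = (17265 + 2*(-61)*(-1/71)*(1 + 10366)) + 1/1506245 = (17265 + 2*(-61)*(-1/71)*10367) + 1/1506245 = (17265 + 1264774/71) + 1/1506245 = 2490589/71 + 1/1506245 = 3751437228376/106943395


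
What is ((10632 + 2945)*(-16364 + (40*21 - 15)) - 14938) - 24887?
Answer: -211012828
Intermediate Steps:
((10632 + 2945)*(-16364 + (40*21 - 15)) - 14938) - 24887 = (13577*(-16364 + (840 - 15)) - 14938) - 24887 = (13577*(-16364 + 825) - 14938) - 24887 = (13577*(-15539) - 14938) - 24887 = (-210973003 - 14938) - 24887 = -210987941 - 24887 = -211012828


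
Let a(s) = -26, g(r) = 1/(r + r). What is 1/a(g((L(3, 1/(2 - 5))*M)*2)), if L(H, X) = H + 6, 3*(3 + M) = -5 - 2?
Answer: -1/26 ≈ -0.038462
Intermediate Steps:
M = -16/3 (M = -3 + (-5 - 2)/3 = -3 + (1/3)*(-7) = -3 - 7/3 = -16/3 ≈ -5.3333)
L(H, X) = 6 + H
g(r) = 1/(2*r)
1/a(g((L(3, 1/(2 - 5))*M)*2)) = 1/(-26) = -1/26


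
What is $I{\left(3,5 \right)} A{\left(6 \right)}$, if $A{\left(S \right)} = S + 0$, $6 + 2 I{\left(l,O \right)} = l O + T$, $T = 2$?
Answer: $33$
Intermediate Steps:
$I{\left(l,O \right)} = -2 + \frac{O l}{2}$ ($I{\left(l,O \right)} = -3 + \frac{l O + 2}{2} = -3 + \frac{O l + 2}{2} = -3 + \frac{2 + O l}{2} = -3 + \left(1 + \frac{O l}{2}\right) = -2 + \frac{O l}{2}$)
$A{\left(S \right)} = S$
$I{\left(3,5 \right)} A{\left(6 \right)} = \left(-2 + \frac{1}{2} \cdot 5 \cdot 3\right) 6 = \left(-2 + \frac{15}{2}\right) 6 = \frac{11}{2} \cdot 6 = 33$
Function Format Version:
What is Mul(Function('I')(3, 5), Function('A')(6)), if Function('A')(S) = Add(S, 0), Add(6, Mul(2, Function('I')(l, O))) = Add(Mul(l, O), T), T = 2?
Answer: 33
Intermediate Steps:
Function('I')(l, O) = Add(-2, Mul(Rational(1, 2), O, l)) (Function('I')(l, O) = Add(-3, Mul(Rational(1, 2), Add(Mul(l, O), 2))) = Add(-3, Mul(Rational(1, 2), Add(Mul(O, l), 2))) = Add(-3, Mul(Rational(1, 2), Add(2, Mul(O, l)))) = Add(-3, Add(1, Mul(Rational(1, 2), O, l))) = Add(-2, Mul(Rational(1, 2), O, l)))
Function('A')(S) = S
Mul(Function('I')(3, 5), Function('A')(6)) = Mul(Add(-2, Mul(Rational(1, 2), 5, 3)), 6) = Mul(Add(-2, Rational(15, 2)), 6) = Mul(Rational(11, 2), 6) = 33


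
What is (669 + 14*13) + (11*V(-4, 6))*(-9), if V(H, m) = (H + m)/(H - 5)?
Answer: 873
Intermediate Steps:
V(H, m) = (H + m)/(-5 + H)
(669 + 14*13) + (11*V(-4, 6))*(-9) = (669 + 14*13) + (11*((-4 + 6)/(-5 - 4)))*(-9) = (669 + 182) + (11*(2/(-9)))*(-9) = 851 + (11*(-⅑*2))*(-9) = 851 + (11*(-2/9))*(-9) = 851 - 22/9*(-9) = 851 + 22 = 873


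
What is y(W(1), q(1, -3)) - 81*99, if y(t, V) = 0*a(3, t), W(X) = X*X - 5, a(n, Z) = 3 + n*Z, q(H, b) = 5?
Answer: -8019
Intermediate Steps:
a(n, Z) = 3 + Z*n
W(X) = -5 + X² (W(X) = X² - 5 = -5 + X²)
y(t, V) = 0 (y(t, V) = 0*(3 + t*3) = 0*(3 + 3*t) = 0)
y(W(1), q(1, -3)) - 81*99 = 0 - 81*99 = 0 - 8019 = -8019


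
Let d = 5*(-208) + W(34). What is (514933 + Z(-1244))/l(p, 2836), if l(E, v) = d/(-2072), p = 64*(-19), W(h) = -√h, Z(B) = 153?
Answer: 554974259840/540783 - 533629096*√34/540783 ≈ 1.0205e+6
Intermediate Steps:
d = -1040 - √34 (d = 5*(-208) - √34 = -1040 - √34 ≈ -1045.8)
p = -1216
l(E, v) = 130/259 + √34/2072 (l(E, v) = (-1040 - √34)/(-2072) = (-1040 - √34)*(-1/2072) = 130/259 + √34/2072)
(514933 + Z(-1244))/l(p, 2836) = (514933 + 153)/(130/259 + √34/2072) = 515086/(130/259 + √34/2072)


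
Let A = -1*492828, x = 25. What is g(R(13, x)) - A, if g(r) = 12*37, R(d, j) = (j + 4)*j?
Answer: 493272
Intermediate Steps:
R(d, j) = j*(4 + j) (R(d, j) = (4 + j)*j = j*(4 + j))
g(r) = 444
A = -492828
g(R(13, x)) - A = 444 - 1*(-492828) = 444 + 492828 = 493272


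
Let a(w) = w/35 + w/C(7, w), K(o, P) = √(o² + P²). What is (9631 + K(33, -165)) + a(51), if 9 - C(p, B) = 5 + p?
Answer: 336541/35 + 33*√26 ≈ 9783.7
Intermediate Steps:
C(p, B) = 4 - p (C(p, B) = 9 - (5 + p) = 9 + (-5 - p) = 4 - p)
K(o, P) = √(P² + o²)
a(w) = -32*w/105 (a(w) = w/35 + w/(4 - 1*7) = w*(1/35) + w/(4 - 7) = w/35 + w/(-3) = w/35 + w*(-⅓) = w/35 - w/3 = -32*w/105)
(9631 + K(33, -165)) + a(51) = (9631 + √((-165)² + 33²)) - 32/105*51 = (9631 + √(27225 + 1089)) - 544/35 = (9631 + √28314) - 544/35 = (9631 + 33*√26) - 544/35 = 336541/35 + 33*√26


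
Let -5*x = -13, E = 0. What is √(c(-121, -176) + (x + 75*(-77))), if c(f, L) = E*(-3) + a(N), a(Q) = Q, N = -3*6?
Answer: 2*I*√36190/5 ≈ 76.095*I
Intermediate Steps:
N = -18
c(f, L) = -18 (c(f, L) = 0*(-3) - 18 = 0 - 18 = -18)
x = 13/5 (x = -⅕*(-13) = 13/5 ≈ 2.6000)
√(c(-121, -176) + (x + 75*(-77))) = √(-18 + (13/5 + 75*(-77))) = √(-18 + (13/5 - 5775)) = √(-18 - 28862/5) = √(-28952/5) = 2*I*√36190/5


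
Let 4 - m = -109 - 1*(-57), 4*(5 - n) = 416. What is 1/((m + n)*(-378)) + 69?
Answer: 1121527/16254 ≈ 69.000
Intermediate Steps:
n = -99 (n = 5 - ¼*416 = 5 - 104 = -99)
m = 56 (m = 4 - (-109 - 1*(-57)) = 4 - (-109 + 57) = 4 - 1*(-52) = 4 + 52 = 56)
1/((m + n)*(-378)) + 69 = 1/((56 - 99)*(-378)) + 69 = -1/378/(-43) + 69 = -1/43*(-1/378) + 69 = 1/16254 + 69 = 1121527/16254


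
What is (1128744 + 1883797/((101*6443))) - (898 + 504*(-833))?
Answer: 1007142508551/650743 ≈ 1.5477e+6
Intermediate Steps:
(1128744 + 1883797/((101*6443))) - (898 + 504*(-833)) = (1128744 + 1883797/650743) - (898 - 419832) = (1128744 + 1883797*(1/650743)) - 1*(-418934) = (1128744 + 1883797/650743) + 418934 = 734524140589/650743 + 418934 = 1007142508551/650743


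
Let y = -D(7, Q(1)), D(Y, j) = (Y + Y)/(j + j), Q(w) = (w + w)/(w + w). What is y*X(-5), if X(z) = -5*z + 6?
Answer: -217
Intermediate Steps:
Q(w) = 1 (Q(w) = (2*w)/((2*w)) = (2*w)*(1/(2*w)) = 1)
X(z) = 6 - 5*z
D(Y, j) = Y/j (D(Y, j) = (2*Y)/((2*j)) = (2*Y)*(1/(2*j)) = Y/j)
y = -7 (y = -7/1 = -7 ≈ -7.0000)
y*X(-5) = -7*(6 - 5*(-5)) = -7*(6 + 25) = -7*31 = -217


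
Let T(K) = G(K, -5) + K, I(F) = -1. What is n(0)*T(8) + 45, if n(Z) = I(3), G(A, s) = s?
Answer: 42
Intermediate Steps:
T(K) = -5 + K
n(Z) = -1
n(0)*T(8) + 45 = -(-5 + 8) + 45 = -1*3 + 45 = -3 + 45 = 42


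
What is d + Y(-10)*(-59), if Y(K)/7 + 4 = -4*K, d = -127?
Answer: -14995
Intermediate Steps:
Y(K) = -28 - 28*K (Y(K) = -28 + 7*(-4*K) = -28 - 28*K)
d + Y(-10)*(-59) = -127 + (-28 - 28*(-10))*(-59) = -127 + (-28 + 280)*(-59) = -127 + 252*(-59) = -127 - 14868 = -14995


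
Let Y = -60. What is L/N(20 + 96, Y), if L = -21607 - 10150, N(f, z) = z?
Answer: 31757/60 ≈ 529.28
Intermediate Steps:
L = -31757
L/N(20 + 96, Y) = -31757/(-60) = -31757*(-1/60) = 31757/60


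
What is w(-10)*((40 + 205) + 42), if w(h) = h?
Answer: -2870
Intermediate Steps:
w(-10)*((40 + 205) + 42) = -10*((40 + 205) + 42) = -10*(245 + 42) = -10*287 = -2870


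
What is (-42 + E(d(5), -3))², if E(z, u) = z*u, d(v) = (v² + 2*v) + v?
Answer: 26244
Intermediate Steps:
d(v) = v² + 3*v
E(z, u) = u*z
(-42 + E(d(5), -3))² = (-42 - 15*(3 + 5))² = (-42 - 15*8)² = (-42 - 3*40)² = (-42 - 120)² = (-162)² = 26244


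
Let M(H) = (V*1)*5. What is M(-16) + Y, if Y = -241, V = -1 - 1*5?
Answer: -271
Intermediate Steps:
V = -6 (V = -1 - 5 = -6)
M(H) = -30 (M(H) = -6*1*5 = -6*5 = -30)
M(-16) + Y = -30 - 241 = -271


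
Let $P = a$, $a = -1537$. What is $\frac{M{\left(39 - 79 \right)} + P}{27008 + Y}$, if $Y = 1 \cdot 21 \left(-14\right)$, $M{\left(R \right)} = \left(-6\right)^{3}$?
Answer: $- \frac{1753}{26714} \approx -0.065621$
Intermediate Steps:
$P = -1537$
$M{\left(R \right)} = -216$
$Y = -294$ ($Y = 21 \left(-14\right) = -294$)
$\frac{M{\left(39 - 79 \right)} + P}{27008 + Y} = \frac{-216 - 1537}{27008 - 294} = - \frac{1753}{26714}$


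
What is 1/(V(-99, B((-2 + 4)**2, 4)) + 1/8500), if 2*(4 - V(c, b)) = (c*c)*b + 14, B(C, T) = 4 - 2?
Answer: -8500/83333999 ≈ -0.00010200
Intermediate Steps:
B(C, T) = 2
V(c, b) = -3 - b*c**2/2 (V(c, b) = 4 - ((c*c)*b + 14)/2 = 4 - (c**2*b + 14)/2 = 4 - (b*c**2 + 14)/2 = 4 - (14 + b*c**2)/2 = 4 + (-7 - b*c**2/2) = -3 - b*c**2/2)
1/(V(-99, B((-2 + 4)**2, 4)) + 1/8500) = 1/((-3 - 1/2*2*(-99)**2) + 1/8500) = 1/((-3 - 1/2*2*9801) + 1/8500) = 1/((-3 - 9801) + 1/8500) = 1/(-9804 + 1/8500) = 1/(-83333999/8500) = -8500/83333999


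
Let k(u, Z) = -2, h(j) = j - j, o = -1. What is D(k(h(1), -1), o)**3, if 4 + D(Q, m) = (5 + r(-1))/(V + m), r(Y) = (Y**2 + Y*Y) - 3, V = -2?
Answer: -4096/27 ≈ -151.70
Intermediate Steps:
r(Y) = -3 + 2*Y**2 (r(Y) = (Y**2 + Y**2) - 3 = 2*Y**2 - 3 = -3 + 2*Y**2)
h(j) = 0
D(Q, m) = -4 + 4/(-2 + m) (D(Q, m) = -4 + (5 + (-3 + 2*(-1)**2))/(-2 + m) = -4 + (5 + (-3 + 2*1))/(-2 + m) = -4 + (5 + (-3 + 2))/(-2 + m) = -4 + (5 - 1)/(-2 + m) = -4 + 4/(-2 + m))
D(k(h(1), -1), o)**3 = (4*(3 - 1*(-1))/(-2 - 1))**3 = (4*(3 + 1)/(-3))**3 = (4*(-1/3)*4)**3 = (-16/3)**3 = -4096/27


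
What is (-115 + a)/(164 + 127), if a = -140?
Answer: -85/97 ≈ -0.87629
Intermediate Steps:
(-115 + a)/(164 + 127) = (-115 - 140)/(164 + 127) = -255/291 = -255*1/291 = -85/97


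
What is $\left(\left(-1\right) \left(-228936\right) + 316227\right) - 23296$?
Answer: $521867$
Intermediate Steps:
$\left(\left(-1\right) \left(-228936\right) + 316227\right) - 23296 = \left(228936 + 316227\right) - 23296 = 545163 - 23296 = 521867$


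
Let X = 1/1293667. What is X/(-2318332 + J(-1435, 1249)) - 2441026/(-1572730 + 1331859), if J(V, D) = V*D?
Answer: 12980908500409554403/1280905820504250179 ≈ 10.134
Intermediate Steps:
J(V, D) = D*V
X = 1/1293667 ≈ 7.7300e-7
X/(-2318332 + J(-1435, 1249)) - 2441026/(-1572730 + 1331859) = 1/(1293667*(-2318332 + 1249*(-1435))) - 2441026/(-1572730 + 1331859) = 1/(1293667*(-2318332 - 1792315)) - 2441026/(-240871) = (1/1293667)/(-4110647) - 2441026*(-1/240871) = (1/1293667)*(-1/4110647) + 2441026/240871 = -1/5317808372549 + 2441026/240871 = 12980908500409554403/1280905820504250179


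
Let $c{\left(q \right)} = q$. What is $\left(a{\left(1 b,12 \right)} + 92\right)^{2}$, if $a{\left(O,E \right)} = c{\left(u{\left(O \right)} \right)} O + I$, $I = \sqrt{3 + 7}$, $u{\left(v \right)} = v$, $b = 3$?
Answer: $\left(101 + \sqrt{10}\right)^{2} \approx 10850.0$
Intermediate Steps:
$I = \sqrt{10} \approx 3.1623$
$a{\left(O,E \right)} = \sqrt{10} + O^{2}$ ($a{\left(O,E \right)} = O O + \sqrt{10} = O^{2} + \sqrt{10} = \sqrt{10} + O^{2}$)
$\left(a{\left(1 b,12 \right)} + 92\right)^{2} = \left(\left(\sqrt{10} + \left(1 \cdot 3\right)^{2}\right) + 92\right)^{2} = \left(\left(\sqrt{10} + 3^{2}\right) + 92\right)^{2} = \left(\left(\sqrt{10} + 9\right) + 92\right)^{2} = \left(\left(9 + \sqrt{10}\right) + 92\right)^{2} = \left(101 + \sqrt{10}\right)^{2}$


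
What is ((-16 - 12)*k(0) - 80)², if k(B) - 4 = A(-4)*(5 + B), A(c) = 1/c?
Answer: 24649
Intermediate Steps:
k(B) = 11/4 - B/4 (k(B) = 4 + (5 + B)/(-4) = 4 - (5 + B)/4 = 4 + (-5/4 - B/4) = 11/4 - B/4)
((-16 - 12)*k(0) - 80)² = ((-16 - 12)*(11/4 - ¼*0) - 80)² = (-28*(11/4 + 0) - 80)² = (-28*11/4 - 80)² = (-77 - 80)² = (-157)² = 24649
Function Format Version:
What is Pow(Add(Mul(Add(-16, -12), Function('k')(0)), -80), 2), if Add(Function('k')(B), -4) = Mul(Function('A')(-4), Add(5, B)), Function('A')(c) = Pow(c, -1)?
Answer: 24649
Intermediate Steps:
Function('k')(B) = Add(Rational(11, 4), Mul(Rational(-1, 4), B)) (Function('k')(B) = Add(4, Mul(Pow(-4, -1), Add(5, B))) = Add(4, Mul(Rational(-1, 4), Add(5, B))) = Add(4, Add(Rational(-5, 4), Mul(Rational(-1, 4), B))) = Add(Rational(11, 4), Mul(Rational(-1, 4), B)))
Pow(Add(Mul(Add(-16, -12), Function('k')(0)), -80), 2) = Pow(Add(Mul(Add(-16, -12), Add(Rational(11, 4), Mul(Rational(-1, 4), 0))), -80), 2) = Pow(Add(Mul(-28, Add(Rational(11, 4), 0)), -80), 2) = Pow(Add(Mul(-28, Rational(11, 4)), -80), 2) = Pow(Add(-77, -80), 2) = Pow(-157, 2) = 24649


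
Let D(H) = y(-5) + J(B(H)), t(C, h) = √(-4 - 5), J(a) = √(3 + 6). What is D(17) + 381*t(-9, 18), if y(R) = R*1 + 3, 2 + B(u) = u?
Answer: 1 + 1143*I ≈ 1.0 + 1143.0*I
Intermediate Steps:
B(u) = -2 + u
y(R) = 3 + R (y(R) = R + 3 = 3 + R)
J(a) = 3 (J(a) = √9 = 3)
t(C, h) = 3*I (t(C, h) = √(-9) = 3*I)
D(H) = 1 (D(H) = (3 - 5) + 3 = -2 + 3 = 1)
D(17) + 381*t(-9, 18) = 1 + 381*(3*I) = 1 + 1143*I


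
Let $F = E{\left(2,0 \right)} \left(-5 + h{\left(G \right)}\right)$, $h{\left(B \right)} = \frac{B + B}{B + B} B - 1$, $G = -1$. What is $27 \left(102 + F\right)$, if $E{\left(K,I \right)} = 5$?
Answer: $1809$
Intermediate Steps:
$h{\left(B \right)} = -1 + B$ ($h{\left(B \right)} = \frac{2 B}{2 B} B - 1 = 2 B \frac{1}{2 B} B - 1 = 1 B - 1 = B - 1 = -1 + B$)
$F = -35$ ($F = 5 \left(-5 - 2\right) = 5 \left(-7\right) = -35$)
$27 \left(102 + F\right) = 27 \left(102 - 35\right) = 27 \cdot 67 = 1809$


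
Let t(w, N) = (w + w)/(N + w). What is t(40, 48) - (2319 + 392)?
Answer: -29811/11 ≈ -2710.1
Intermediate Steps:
t(w, N) = 2*w/(N + w) (t(w, N) = (2*w)/(N + w) = 2*w/(N + w))
t(40, 48) - (2319 + 392) = 2*40/(48 + 40) - (2319 + 392) = 2*40/88 - 1*2711 = 2*40*(1/88) - 2711 = 10/11 - 2711 = -29811/11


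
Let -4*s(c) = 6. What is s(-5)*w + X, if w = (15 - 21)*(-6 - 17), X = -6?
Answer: -213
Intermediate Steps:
w = 138 (w = -6*(-23) = 138)
s(c) = -3/2 (s(c) = -¼*6 = -3/2)
s(-5)*w + X = -3/2*138 - 6 = -207 - 6 = -213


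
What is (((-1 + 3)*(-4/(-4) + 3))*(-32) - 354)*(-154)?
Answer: 93940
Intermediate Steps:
(((-1 + 3)*(-4/(-4) + 3))*(-32) - 354)*(-154) = ((2*(-4*(-¼) + 3))*(-32) - 354)*(-154) = ((2*(1 + 3))*(-32) - 354)*(-154) = ((2*4)*(-32) - 354)*(-154) = (8*(-32) - 354)*(-154) = (-256 - 354)*(-154) = -610*(-154) = 93940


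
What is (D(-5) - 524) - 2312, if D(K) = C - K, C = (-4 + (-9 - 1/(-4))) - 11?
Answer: -11419/4 ≈ -2854.8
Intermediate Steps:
C = -95/4 (C = (-4 + (-9 - 1*(-¼))) - 11 = (-4 + (-9 + ¼)) - 11 = (-4 - 35/4) - 11 = -51/4 - 11 = -95/4 ≈ -23.750)
D(K) = -95/4 - K
(D(-5) - 524) - 2312 = ((-95/4 - 1*(-5)) - 524) - 2312 = ((-95/4 + 5) - 524) - 2312 = (-75/4 - 524) - 2312 = -2171/4 - 2312 = -11419/4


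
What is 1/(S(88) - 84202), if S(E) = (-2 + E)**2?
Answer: -1/76806 ≈ -1.3020e-5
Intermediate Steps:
1/(S(88) - 84202) = 1/((-2 + 88)**2 - 84202) = 1/(86**2 - 84202) = 1/(7396 - 84202) = 1/(-76806) = -1/76806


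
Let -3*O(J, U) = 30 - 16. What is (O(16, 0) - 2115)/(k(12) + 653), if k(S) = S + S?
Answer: -6359/2031 ≈ -3.1310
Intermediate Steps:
k(S) = 2*S
O(J, U) = -14/3 (O(J, U) = -(30 - 16)/3 = -⅓*14 = -14/3)
(O(16, 0) - 2115)/(k(12) + 653) = (-14/3 - 2115)/(2*12 + 653) = -6359/(3*(24 + 653)) = -6359/3/677 = -6359/3*1/677 = -6359/2031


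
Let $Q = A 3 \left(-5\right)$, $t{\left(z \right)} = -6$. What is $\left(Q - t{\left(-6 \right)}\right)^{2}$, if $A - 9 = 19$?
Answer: $171396$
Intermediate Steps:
$A = 28$ ($A = 9 + 19 = 28$)
$Q = -420$ ($Q = 28 \cdot 3 \left(-5\right) = 28 \left(-15\right) = -420$)
$\left(Q - t{\left(-6 \right)}\right)^{2} = \left(-420 - -6\right)^{2} = \left(-420 + 6\right)^{2} = \left(-414\right)^{2} = 171396$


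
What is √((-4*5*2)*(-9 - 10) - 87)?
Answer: √673 ≈ 25.942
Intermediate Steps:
√((-4*5*2)*(-9 - 10) - 87) = √(-20*2*(-19) - 87) = √(-40*(-19) - 87) = √(760 - 87) = √673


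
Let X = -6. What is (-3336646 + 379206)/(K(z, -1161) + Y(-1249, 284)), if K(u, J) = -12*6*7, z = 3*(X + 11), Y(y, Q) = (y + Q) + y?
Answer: 1478720/1359 ≈ 1088.1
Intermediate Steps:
Y(y, Q) = Q + 2*y (Y(y, Q) = (Q + y) + y = Q + 2*y)
z = 15 (z = 3*(-6 + 11) = 3*5 = 15)
K(u, J) = -504 (K(u, J) = -72*7 = -504)
(-3336646 + 379206)/(K(z, -1161) + Y(-1249, 284)) = (-3336646 + 379206)/(-504 + (284 + 2*(-1249))) = -2957440/(-504 + (284 - 2498)) = -2957440/(-504 - 2214) = -2957440/(-2718) = -2957440*(-1/2718) = 1478720/1359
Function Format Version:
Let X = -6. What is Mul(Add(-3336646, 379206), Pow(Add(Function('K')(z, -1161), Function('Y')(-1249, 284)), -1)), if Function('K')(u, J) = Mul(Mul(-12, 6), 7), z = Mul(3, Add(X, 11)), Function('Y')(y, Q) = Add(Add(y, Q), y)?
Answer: Rational(1478720, 1359) ≈ 1088.1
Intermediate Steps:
Function('Y')(y, Q) = Add(Q, Mul(2, y)) (Function('Y')(y, Q) = Add(Add(Q, y), y) = Add(Q, Mul(2, y)))
z = 15 (z = Mul(3, Add(-6, 11)) = Mul(3, 5) = 15)
Function('K')(u, J) = -504 (Function('K')(u, J) = Mul(-72, 7) = -504)
Mul(Add(-3336646, 379206), Pow(Add(Function('K')(z, -1161), Function('Y')(-1249, 284)), -1)) = Mul(Add(-3336646, 379206), Pow(Add(-504, Add(284, Mul(2, -1249))), -1)) = Mul(-2957440, Pow(Add(-504, Add(284, -2498)), -1)) = Mul(-2957440, Pow(Add(-504, -2214), -1)) = Mul(-2957440, Pow(-2718, -1)) = Mul(-2957440, Rational(-1, 2718)) = Rational(1478720, 1359)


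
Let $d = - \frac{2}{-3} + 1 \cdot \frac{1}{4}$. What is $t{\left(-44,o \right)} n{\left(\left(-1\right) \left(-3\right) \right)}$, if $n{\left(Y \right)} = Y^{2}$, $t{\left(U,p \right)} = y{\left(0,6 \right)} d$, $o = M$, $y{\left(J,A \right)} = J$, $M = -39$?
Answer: $0$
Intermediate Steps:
$d = \frac{11}{12}$ ($d = \left(-2\right) \left(- \frac{1}{3}\right) + 1 \cdot \frac{1}{4} = \frac{2}{3} + \frac{1}{4} = \frac{11}{12} \approx 0.91667$)
$o = -39$
$t{\left(U,p \right)} = 0$ ($t{\left(U,p \right)} = 0 \cdot \frac{11}{12} = 0$)
$t{\left(-44,o \right)} n{\left(\left(-1\right) \left(-3\right) \right)} = 0 \left(\left(-1\right) \left(-3\right)\right)^{2} = 0 \cdot 3^{2} = 0 \cdot 9 = 0$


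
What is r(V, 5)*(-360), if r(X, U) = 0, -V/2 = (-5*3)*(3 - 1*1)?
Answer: 0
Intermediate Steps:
V = 60 (V = -2*(-5*3)*(3 - 1*1) = -(-30)*(3 - 1) = -(-30)*2 = -2*(-30) = 60)
r(V, 5)*(-360) = 0*(-360) = 0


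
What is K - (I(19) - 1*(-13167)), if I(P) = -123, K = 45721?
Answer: 32677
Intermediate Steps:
K - (I(19) - 1*(-13167)) = 45721 - (-123 - 1*(-13167)) = 45721 - (-123 + 13167) = 45721 - 1*13044 = 45721 - 13044 = 32677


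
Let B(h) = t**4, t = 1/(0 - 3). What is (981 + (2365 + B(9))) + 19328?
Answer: 1836595/81 ≈ 22674.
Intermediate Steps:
t = -1/3 (t = 1/(-3) = -1/3 ≈ -0.33333)
B(h) = 1/81 (B(h) = (-1/3)**4 = 1/81)
(981 + (2365 + B(9))) + 19328 = (981 + (2365 + 1/81)) + 19328 = (981 + 191566/81) + 19328 = 271027/81 + 19328 = 1836595/81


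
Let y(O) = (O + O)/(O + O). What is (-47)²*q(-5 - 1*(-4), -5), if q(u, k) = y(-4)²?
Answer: 2209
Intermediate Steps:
y(O) = 1 (y(O) = (2*O)/((2*O)) = (2*O)*(1/(2*O)) = 1)
q(u, k) = 1 (q(u, k) = 1² = 1)
(-47)²*q(-5 - 1*(-4), -5) = (-47)²*1 = 2209*1 = 2209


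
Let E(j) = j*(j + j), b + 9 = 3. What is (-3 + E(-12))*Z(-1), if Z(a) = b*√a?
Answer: -1710*I ≈ -1710.0*I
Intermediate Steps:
b = -6 (b = -9 + 3 = -6)
E(j) = 2*j² (E(j) = j*(2*j) = 2*j²)
Z(a) = -6*√a
(-3 + E(-12))*Z(-1) = (-3 + 2*(-12)²)*(-6*I) = (-3 + 2*144)*(-6*I) = (-3 + 288)*(-6*I) = 285*(-6*I) = -1710*I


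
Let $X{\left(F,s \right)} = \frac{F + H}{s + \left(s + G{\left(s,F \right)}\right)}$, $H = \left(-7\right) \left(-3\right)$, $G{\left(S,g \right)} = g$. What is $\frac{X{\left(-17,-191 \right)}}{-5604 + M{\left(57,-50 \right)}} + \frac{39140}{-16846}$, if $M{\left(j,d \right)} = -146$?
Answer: $- \frac{22449219404}{9662233875} \approx -2.3234$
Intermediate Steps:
$H = 21$
$X{\left(F,s \right)} = \frac{21 + F}{F + 2 s}$ ($X{\left(F,s \right)} = \frac{F + 21}{s + \left(s + F\right)} = \frac{21 + F}{s + \left(F + s\right)} = \frac{21 + F}{F + 2 s}$)
$\frac{X{\left(-17,-191 \right)}}{-5604 + M{\left(57,-50 \right)}} + \frac{39140}{-16846} = \frac{\frac{1}{-17 + 2 \left(-191\right)} \left(21 - 17\right)}{-5604 - 146} + \frac{39140}{-16846} = \frac{\frac{1}{-17 - 382} \cdot 4}{-5750} + 39140 \left(- \frac{1}{16846}\right) = \frac{1}{-399} \cdot 4 \left(- \frac{1}{5750}\right) - \frac{19570}{8423} = \left(- \frac{1}{399}\right) 4 \left(- \frac{1}{5750}\right) - \frac{19570}{8423} = \left(- \frac{4}{399}\right) \left(- \frac{1}{5750}\right) - \frac{19570}{8423} = \frac{2}{1147125} - \frac{19570}{8423} = - \frac{22449219404}{9662233875}$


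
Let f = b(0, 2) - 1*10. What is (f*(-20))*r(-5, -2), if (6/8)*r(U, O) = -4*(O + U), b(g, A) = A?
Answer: 17920/3 ≈ 5973.3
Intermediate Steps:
r(U, O) = -16*O/3 - 16*U/3 (r(U, O) = 4*(-4*(O + U))/3 = 4*(-4*O - 4*U)/3 = -16*O/3 - 16*U/3)
f = -8 (f = 2 - 1*10 = 2 - 10 = -8)
(f*(-20))*r(-5, -2) = (-8*(-20))*(-16/3*(-2) - 16/3*(-5)) = 160*(32/3 + 80/3) = 160*(112/3) = 17920/3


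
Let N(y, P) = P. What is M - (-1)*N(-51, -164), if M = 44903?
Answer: 44739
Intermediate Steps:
M - (-1)*N(-51, -164) = 44903 - (-1)*(-164) = 44903 - 1*164 = 44903 - 164 = 44739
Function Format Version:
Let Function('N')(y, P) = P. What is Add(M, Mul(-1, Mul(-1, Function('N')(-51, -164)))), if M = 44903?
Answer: 44739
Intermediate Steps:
Add(M, Mul(-1, Mul(-1, Function('N')(-51, -164)))) = Add(44903, Mul(-1, Mul(-1, -164))) = Add(44903, Mul(-1, 164)) = Add(44903, -164) = 44739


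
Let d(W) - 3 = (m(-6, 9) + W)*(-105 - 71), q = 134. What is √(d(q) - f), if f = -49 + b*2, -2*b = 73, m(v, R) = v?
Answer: I*√22403 ≈ 149.68*I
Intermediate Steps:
b = -73/2 (b = -½*73 = -73/2 ≈ -36.500)
f = -122 (f = -49 - 73/2*2 = -49 - 73 = -122)
d(W) = 1059 - 176*W (d(W) = 3 + (-6 + W)*(-105 - 71) = 3 + (-6 + W)*(-176) = 3 + (1056 - 176*W) = 1059 - 176*W)
√(d(q) - f) = √((1059 - 176*134) - 1*(-122)) = √((1059 - 23584) + 122) = √(-22525 + 122) = √(-22403) = I*√22403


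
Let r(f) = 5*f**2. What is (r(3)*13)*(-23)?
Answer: -13455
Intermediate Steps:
(r(3)*13)*(-23) = ((5*3**2)*13)*(-23) = ((5*9)*13)*(-23) = (45*13)*(-23) = 585*(-23) = -13455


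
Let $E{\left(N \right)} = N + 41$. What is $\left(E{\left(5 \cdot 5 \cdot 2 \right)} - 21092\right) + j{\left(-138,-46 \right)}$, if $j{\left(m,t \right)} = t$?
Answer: $-21047$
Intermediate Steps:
$E{\left(N \right)} = 41 + N$
$\left(E{\left(5 \cdot 5 \cdot 2 \right)} - 21092\right) + j{\left(-138,-46 \right)} = \left(\left(41 + 5 \cdot 5 \cdot 2\right) - 21092\right) - 46 = \left(\left(41 + 25 \cdot 2\right) - 21092\right) - 46 = \left(\left(41 + 50\right) - 21092\right) - 46 = \left(91 - 21092\right) - 46 = -21001 - 46 = -21047$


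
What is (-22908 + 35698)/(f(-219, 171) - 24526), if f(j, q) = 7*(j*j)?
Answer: 12790/311201 ≈ 0.041099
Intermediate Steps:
f(j, q) = 7*j²
(-22908 + 35698)/(f(-219, 171) - 24526) = (-22908 + 35698)/(7*(-219)² - 24526) = 12790/(7*47961 - 24526) = 12790/(335727 - 24526) = 12790/311201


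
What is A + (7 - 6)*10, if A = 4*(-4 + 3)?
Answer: 6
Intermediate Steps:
A = -4 (A = 4*(-1) = -4)
A + (7 - 6)*10 = -4 + (7 - 6)*10 = -4 + 1*10 = -4 + 10 = 6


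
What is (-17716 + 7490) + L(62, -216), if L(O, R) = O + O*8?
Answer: -9668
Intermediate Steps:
L(O, R) = 9*O (L(O, R) = O + 8*O = 9*O)
(-17716 + 7490) + L(62, -216) = (-17716 + 7490) + 9*62 = -10226 + 558 = -9668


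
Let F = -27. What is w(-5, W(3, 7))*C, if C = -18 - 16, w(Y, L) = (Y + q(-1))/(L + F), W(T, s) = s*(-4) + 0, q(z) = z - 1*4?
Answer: -68/11 ≈ -6.1818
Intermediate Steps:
q(z) = -4 + z (q(z) = z - 4 = -4 + z)
W(T, s) = -4*s (W(T, s) = -4*s + 0 = -4*s)
w(Y, L) = (-5 + Y)/(-27 + L) (w(Y, L) = (Y + (-4 - 1))/(L - 27) = (Y - 5)/(-27 + L) = (-5 + Y)/(-27 + L))
C = -34
w(-5, W(3, 7))*C = ((-5 - 5)/(-27 - 4*7))*(-34) = (-10/(-27 - 28))*(-34) = (-10/(-55))*(-34) = -1/55*(-10)*(-34) = (2/11)*(-34) = -68/11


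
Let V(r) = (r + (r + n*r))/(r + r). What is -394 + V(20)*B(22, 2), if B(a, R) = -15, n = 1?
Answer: -833/2 ≈ -416.50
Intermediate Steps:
V(r) = 3/2 (V(r) = (r + (r + 1*r))/(r + r) = (r + (r + r))/((2*r)) = (r + 2*r)*(1/(2*r)) = (3*r)*(1/(2*r)) = 3/2)
-394 + V(20)*B(22, 2) = -394 + (3/2)*(-15) = -394 - 45/2 = -833/2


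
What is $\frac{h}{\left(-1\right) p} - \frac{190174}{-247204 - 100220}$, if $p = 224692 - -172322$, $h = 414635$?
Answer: $- \frac{5712700817}{11494349328} \approx -0.497$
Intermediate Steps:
$p = 397014$ ($p = 224692 + 172322 = 397014$)
$\frac{h}{\left(-1\right) p} - \frac{190174}{-247204 - 100220} = \frac{414635}{\left(-1\right) 397014} - \frac{190174}{-247204 - 100220} = \frac{414635}{-397014} - \frac{190174}{-247204 - 100220} = 414635 \left(- \frac{1}{397014}\right) - \frac{190174}{-347424} = - \frac{414635}{397014} - - \frac{95087}{173712} = - \frac{414635}{397014} + \frac{95087}{173712} = - \frac{5712700817}{11494349328}$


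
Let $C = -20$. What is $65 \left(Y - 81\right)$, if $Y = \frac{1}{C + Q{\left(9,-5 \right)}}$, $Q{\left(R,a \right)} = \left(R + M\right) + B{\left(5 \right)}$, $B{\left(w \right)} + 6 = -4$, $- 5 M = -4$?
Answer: $- \frac{532090}{101} \approx -5268.2$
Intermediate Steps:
$M = \frac{4}{5}$ ($M = \left(- \frac{1}{5}\right) \left(-4\right) = \frac{4}{5} \approx 0.8$)
$B{\left(w \right)} = -10$ ($B{\left(w \right)} = -6 - 4 = -10$)
$Q{\left(R,a \right)} = - \frac{46}{5} + R$ ($Q{\left(R,a \right)} = \left(R + \frac{4}{5}\right) - 10 = \left(\frac{4}{5} + R\right) - 10 = - \frac{46}{5} + R$)
$Y = - \frac{5}{101}$ ($Y = \frac{1}{-20 + \left(- \frac{46}{5} + 9\right)} = \frac{1}{-20 - \frac{1}{5}} = \frac{1}{- \frac{101}{5}} = - \frac{5}{101} \approx -0.049505$)
$65 \left(Y - 81\right) = 65 \left(- \frac{5}{101} - 81\right) = 65 \left(- \frac{8186}{101}\right) = - \frac{532090}{101}$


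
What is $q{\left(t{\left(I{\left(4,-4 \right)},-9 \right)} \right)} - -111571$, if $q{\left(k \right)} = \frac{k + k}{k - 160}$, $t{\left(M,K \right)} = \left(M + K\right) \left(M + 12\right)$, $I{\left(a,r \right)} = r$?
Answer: $\frac{3681869}{33} \approx 1.1157 \cdot 10^{5}$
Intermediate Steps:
$t{\left(M,K \right)} = \left(12 + M\right) \left(K + M\right)$ ($t{\left(M,K \right)} = \left(K + M\right) \left(12 + M\right) = \left(12 + M\right) \left(K + M\right)$)
$q{\left(k \right)} = \frac{2 k}{-160 + k}$
$q{\left(t{\left(I{\left(4,-4 \right)},-9 \right)} \right)} - -111571 = \frac{2 \left(\left(-4\right)^{2} + 12 \left(-9\right) + 12 \left(-4\right) - -36\right)}{-160 + \left(\left(-4\right)^{2} + 12 \left(-9\right) + 12 \left(-4\right) - -36\right)} - -111571 = \frac{2 \left(16 - 108 - 48 + 36\right)}{-160 + \left(16 - 108 - 48 + 36\right)} + 111571 = 2 \left(-104\right) \frac{1}{-160 - 104} + 111571 = 2 \left(-104\right) \frac{1}{-264} + 111571 = 2 \left(-104\right) \left(- \frac{1}{264}\right) + 111571 = \frac{26}{33} + 111571 = \frac{3681869}{33}$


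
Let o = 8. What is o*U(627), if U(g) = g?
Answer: 5016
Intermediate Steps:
o*U(627) = 8*627 = 5016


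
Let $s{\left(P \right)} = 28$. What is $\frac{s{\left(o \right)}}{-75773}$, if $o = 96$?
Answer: $- \frac{28}{75773} \approx -0.00036952$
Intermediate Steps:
$\frac{s{\left(o \right)}}{-75773} = \frac{28}{-75773} = 28 \left(- \frac{1}{75773}\right) = - \frac{28}{75773}$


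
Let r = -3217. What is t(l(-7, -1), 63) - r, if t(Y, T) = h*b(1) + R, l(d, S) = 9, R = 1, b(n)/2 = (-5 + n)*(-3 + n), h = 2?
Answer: 3250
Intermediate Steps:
b(n) = 2*(-5 + n)*(-3 + n) (b(n) = 2*((-5 + n)*(-3 + n)) = 2*(-5 + n)*(-3 + n))
t(Y, T) = 33 (t(Y, T) = 2*(30 - 16*1 + 2*1²) + 1 = 2*(30 - 16 + 2*1) + 1 = 2*(30 - 16 + 2) + 1 = 2*16 + 1 = 32 + 1 = 33)
t(l(-7, -1), 63) - r = 33 - 1*(-3217) = 33 + 3217 = 3250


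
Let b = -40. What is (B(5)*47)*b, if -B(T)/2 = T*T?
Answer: 94000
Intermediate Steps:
B(T) = -2*T**2 (B(T) = -2*T*T = -2*T**2)
(B(5)*47)*b = (-2*5**2*47)*(-40) = (-2*25*47)*(-40) = -50*47*(-40) = -2350*(-40) = 94000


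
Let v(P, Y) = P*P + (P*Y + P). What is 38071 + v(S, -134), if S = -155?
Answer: 82711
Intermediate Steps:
v(P, Y) = P + P² + P*Y (v(P, Y) = P² + (P + P*Y) = P + P² + P*Y)
38071 + v(S, -134) = 38071 - 155*(1 - 155 - 134) = 38071 - 155*(-288) = 38071 + 44640 = 82711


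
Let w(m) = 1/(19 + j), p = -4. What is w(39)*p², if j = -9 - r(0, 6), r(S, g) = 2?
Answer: 2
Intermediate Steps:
j = -11 (j = -9 - 1*2 = -9 - 2 = -11)
w(m) = ⅛ (w(m) = 1/(19 - 11) = 1/8 = ⅛)
w(39)*p² = (⅛)*(-4)² = (⅛)*16 = 2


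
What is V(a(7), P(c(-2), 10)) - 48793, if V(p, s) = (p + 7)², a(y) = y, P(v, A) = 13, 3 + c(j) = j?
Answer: -48597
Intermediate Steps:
c(j) = -3 + j
V(p, s) = (7 + p)²
V(a(7), P(c(-2), 10)) - 48793 = (7 + 7)² - 48793 = 14² - 48793 = 196 - 48793 = -48597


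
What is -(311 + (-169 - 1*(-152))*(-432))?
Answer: -7655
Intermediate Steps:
-(311 + (-169 - 1*(-152))*(-432)) = -(311 + (-169 + 152)*(-432)) = -(311 - 17*(-432)) = -(311 + 7344) = -1*7655 = -7655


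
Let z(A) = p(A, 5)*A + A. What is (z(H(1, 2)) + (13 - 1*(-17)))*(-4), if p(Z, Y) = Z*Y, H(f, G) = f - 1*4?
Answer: -288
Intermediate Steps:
H(f, G) = -4 + f (H(f, G) = f - 4 = -4 + f)
p(Z, Y) = Y*Z
z(A) = A + 5*A² (z(A) = (5*A)*A + A = 5*A² + A = A + 5*A²)
(z(H(1, 2)) + (13 - 1*(-17)))*(-4) = ((-4 + 1)*(1 + 5*(-4 + 1)) + (13 - 1*(-17)))*(-4) = (-3*(1 + 5*(-3)) + (13 + 17))*(-4) = (-3*(1 - 15) + 30)*(-4) = (-3*(-14) + 30)*(-4) = (42 + 30)*(-4) = 72*(-4) = -288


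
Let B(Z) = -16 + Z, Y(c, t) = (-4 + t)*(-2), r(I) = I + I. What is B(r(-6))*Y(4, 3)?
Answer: -56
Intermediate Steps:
r(I) = 2*I
Y(c, t) = 8 - 2*t
B(r(-6))*Y(4, 3) = (-16 + 2*(-6))*(8 - 2*3) = (-16 - 12)*(8 - 6) = -28*2 = -56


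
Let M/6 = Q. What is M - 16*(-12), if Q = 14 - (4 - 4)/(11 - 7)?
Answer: 276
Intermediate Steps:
Q = 14 (Q = 14 - 0/4 = 14 - 1*0 = 14 + 0 = 14)
M = 84 (M = 6*14 = 84)
M - 16*(-12) = 84 - 16*(-12) = 84 + 192 = 276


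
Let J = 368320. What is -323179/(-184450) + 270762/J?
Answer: 8448767009/3396831200 ≈ 2.4873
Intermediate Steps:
-323179/(-184450) + 270762/J = -323179/(-184450) + 270762/368320 = -323179*(-1/184450) + 270762*(1/368320) = 323179/184450 + 135381/184160 = 8448767009/3396831200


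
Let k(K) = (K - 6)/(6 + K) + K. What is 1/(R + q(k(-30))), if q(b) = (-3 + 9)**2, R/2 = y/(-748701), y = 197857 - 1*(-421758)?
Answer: 748701/25714006 ≈ 0.029116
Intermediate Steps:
y = 619615 (y = 197857 + 421758 = 619615)
k(K) = K + (-6 + K)/(6 + K) (k(K) = (-6 + K)/(6 + K) + K = K + (-6 + K)/(6 + K))
R = -1239230/748701 (R = 2*(619615/(-748701)) = 2*(619615*(-1/748701)) = 2*(-619615/748701) = -1239230/748701 ≈ -1.6552)
q(b) = 36 (q(b) = 6**2 = 36)
1/(R + q(k(-30))) = 1/(-1239230/748701 + 36) = 1/(25714006/748701) = 748701/25714006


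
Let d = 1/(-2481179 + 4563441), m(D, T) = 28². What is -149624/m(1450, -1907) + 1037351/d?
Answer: 211683583641573/98 ≈ 2.1600e+12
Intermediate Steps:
m(D, T) = 784
d = 1/2082262 ≈ 4.8025e-7
-149624/m(1450, -1907) + 1037351/d = -149624/784 + 1037351/(1/2082262) = -149624*1/784 + 1037351*2082262 = -18703/98 + 2160036567962 = 211683583641573/98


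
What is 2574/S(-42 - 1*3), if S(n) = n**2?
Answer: 286/225 ≈ 1.2711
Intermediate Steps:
2574/S(-42 - 1*3) = 2574/((-42 - 1*3)**2) = 2574/((-42 - 3)**2) = 2574/((-45)**2) = 2574/2025 = 2574*(1/2025) = 286/225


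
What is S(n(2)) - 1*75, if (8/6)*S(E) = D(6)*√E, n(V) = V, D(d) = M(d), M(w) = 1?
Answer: -75 + 3*√2/4 ≈ -73.939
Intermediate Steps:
D(d) = 1
S(E) = 3*√E/4 (S(E) = 3*(1*√E)/4 = 3*√E/4)
S(n(2)) - 1*75 = 3*√2/4 - 1*75 = 3*√2/4 - 75 = -75 + 3*√2/4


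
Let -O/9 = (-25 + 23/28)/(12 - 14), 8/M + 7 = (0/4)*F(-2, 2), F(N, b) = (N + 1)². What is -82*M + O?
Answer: -845/56 ≈ -15.089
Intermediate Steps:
F(N, b) = (1 + N)²
M = -8/7 (M = 8/(-7 + (0/4)*(1 - 2)²) = 8/(-7 + (0*(¼))*(-1)²) = 8/(-7 + 0*1) = 8/(-7 + 0) = 8/(-7) = 8*(-⅐) = -8/7 ≈ -1.1429)
O = -6093/56 (O = -9*(-25 + 23/28)/(12 - 14) = -9*(-25 + 23*(1/28))/(-2) = -9*(-25 + 23/28)*(-1)/2 = -(-6093)*(-1)/(28*2) = -9*677/56 = -6093/56 ≈ -108.80)
-82*M + O = -82*(-8/7) - 6093/56 = 656/7 - 6093/56 = -845/56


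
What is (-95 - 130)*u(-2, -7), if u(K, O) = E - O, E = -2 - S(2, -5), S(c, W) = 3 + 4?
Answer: 450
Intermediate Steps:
S(c, W) = 7
E = -9 (E = -2 - 1*7 = -2 - 7 = -9)
u(K, O) = -9 - O
(-95 - 130)*u(-2, -7) = (-95 - 130)*(-9 - 1*(-7)) = -225*(-9 + 7) = -225*(-2) = 450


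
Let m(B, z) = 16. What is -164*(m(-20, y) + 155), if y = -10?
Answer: -28044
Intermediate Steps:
-164*(m(-20, y) + 155) = -164*(16 + 155) = -164*171 = -28044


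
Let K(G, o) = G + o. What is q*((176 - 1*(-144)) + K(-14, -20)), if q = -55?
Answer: -15730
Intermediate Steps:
q*((176 - 1*(-144)) + K(-14, -20)) = -55*((176 - 1*(-144)) + (-14 - 20)) = -55*((176 + 144) - 34) = -55*(320 - 34) = -55*286 = -15730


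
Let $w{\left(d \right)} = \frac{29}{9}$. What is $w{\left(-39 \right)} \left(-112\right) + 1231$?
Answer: $\frac{7831}{9} \approx 870.11$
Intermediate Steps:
$w{\left(d \right)} = \frac{29}{9}$ ($w{\left(d \right)} = 29 \cdot \frac{1}{9} = \frac{29}{9}$)
$w{\left(-39 \right)} \left(-112\right) + 1231 = \frac{29}{9} \left(-112\right) + 1231 = - \frac{3248}{9} + 1231 = \frac{7831}{9}$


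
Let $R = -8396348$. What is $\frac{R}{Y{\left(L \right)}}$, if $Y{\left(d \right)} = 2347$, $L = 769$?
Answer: $- \frac{8396348}{2347} \approx -3577.5$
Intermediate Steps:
$\frac{R}{Y{\left(L \right)}} = - \frac{8396348}{2347}$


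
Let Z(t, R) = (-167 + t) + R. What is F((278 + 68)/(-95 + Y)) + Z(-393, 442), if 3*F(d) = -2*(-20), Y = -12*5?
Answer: -314/3 ≈ -104.67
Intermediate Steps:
Z(t, R) = -167 + R + t
Y = -60
F(d) = 40/3 (F(d) = (-2*(-20))/3 = (1/3)*40 = 40/3)
F((278 + 68)/(-95 + Y)) + Z(-393, 442) = 40/3 + (-167 + 442 - 393) = 40/3 - 118 = -314/3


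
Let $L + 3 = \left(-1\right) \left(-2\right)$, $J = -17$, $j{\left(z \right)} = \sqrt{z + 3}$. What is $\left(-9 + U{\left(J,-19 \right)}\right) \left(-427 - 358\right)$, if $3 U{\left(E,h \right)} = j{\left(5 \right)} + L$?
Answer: $\frac{21980}{3} - \frac{1570 \sqrt{2}}{3} \approx 6586.6$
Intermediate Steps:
$j{\left(z \right)} = \sqrt{3 + z}$
$L = -1$ ($L = -3 - -2 = -3 + 2 = -1$)
$U{\left(E,h \right)} = - \frac{1}{3} + \frac{2 \sqrt{2}}{3}$ ($U{\left(E,h \right)} = \frac{\sqrt{3 + 5} - 1}{3} = \frac{\sqrt{8} - 1}{3} = \frac{2 \sqrt{2} - 1}{3} = \frac{-1 + 2 \sqrt{2}}{3} = - \frac{1}{3} + \frac{2 \sqrt{2}}{3}$)
$\left(-9 + U{\left(J,-19 \right)}\right) \left(-427 - 358\right) = \left(-9 - \left(\frac{1}{3} - \frac{2 \sqrt{2}}{3}\right)\right) \left(-427 - 358\right) = \left(- \frac{28}{3} + \frac{2 \sqrt{2}}{3}\right) \left(-785\right) = \frac{21980}{3} - \frac{1570 \sqrt{2}}{3}$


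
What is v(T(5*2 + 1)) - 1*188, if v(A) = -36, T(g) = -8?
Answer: -224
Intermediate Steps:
v(T(5*2 + 1)) - 1*188 = -36 - 1*188 = -36 - 188 = -224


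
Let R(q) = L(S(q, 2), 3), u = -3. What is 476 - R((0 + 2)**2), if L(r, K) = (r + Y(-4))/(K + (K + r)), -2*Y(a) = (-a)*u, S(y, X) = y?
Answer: 475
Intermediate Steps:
Y(a) = -3*a/2 (Y(a) = -(-a)*(-3)/2 = -3*a/2)
L(r, K) = (6 + r)/(r + 2*K) (L(r, K) = (r - 3/2*(-4))/(K + (K + r)) = (r + 6)/(r + 2*K) = (6 + r)/(r + 2*K))
R(q) = 1 (R(q) = (6 + q)/(q + 2*3) = (6 + q)/(q + 6) = (6 + q)/(6 + q) = 1)
476 - R((0 + 2)**2) = 476 - 1*1 = 476 - 1 = 475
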